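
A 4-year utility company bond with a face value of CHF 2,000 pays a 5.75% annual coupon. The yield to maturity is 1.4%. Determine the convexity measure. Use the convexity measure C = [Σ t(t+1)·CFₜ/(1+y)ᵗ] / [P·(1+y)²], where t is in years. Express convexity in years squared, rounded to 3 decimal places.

17.582

With y = 0.014:
  t   CF        PV=CF/(1+0.014)^t    t·PV        t(t+1)·PV
  1       115.00       113.4122       113.4122         226.8245
  2       115.00       111.8464       223.6928         671.0783
  3       115.00       110.3021       330.9064       1,323.6258
  4     2,115.00     2,000.5921     8,002.3684      40,011.8422
  Σ                  2,336.1529     8,670.3799      42,233.3707
P = 2,336.1529.
Convexity = Σ t(t+1)·PV / [P·(1+y)²] = 42,233.3707 / (2,336.1529 × 1.028196) = 17.58242.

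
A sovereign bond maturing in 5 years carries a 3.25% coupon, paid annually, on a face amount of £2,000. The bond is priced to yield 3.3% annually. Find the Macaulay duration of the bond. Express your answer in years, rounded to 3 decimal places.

Periodic yield y = 0.033. Discount each cash flow and weight by its year:
  t   CF        PV=CF/(1+0.033)^t    t·PV
  1        65.00        62.9235        62.9235
  2        65.00        60.9134       121.8268
  3        65.00        58.9675       176.9024
  4        65.00        57.0837       228.3348
  5     2,065.00     1,755.5712     8,777.8560
  Σ                  1,995.4593     9,367.8434
Price P = Σ PV = 1,995.4593.
Macaulay duration = Σ(t·PV) / P = 9,367.8434 / 1,995.4593 = 4.69458 years.

4.695 years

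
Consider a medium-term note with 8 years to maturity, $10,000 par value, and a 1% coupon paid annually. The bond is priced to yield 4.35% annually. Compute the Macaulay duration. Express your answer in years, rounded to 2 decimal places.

Periodic yield y = 0.0435. Discount each cash flow and weight by its year:
  t   CF        PV=CF/(1+0.0435)^t    t·PV
  1       100.00        95.8313        95.8313
  2       100.00        91.8365       183.6729
  3       100.00        88.0081       264.0243
  4       100.00        84.3393       337.3574
  5       100.00        80.8235       404.1176
  6       100.00        77.4543       464.7255
  7       100.00        74.2254       519.5781
  8    10,100.00     7,184.2551    57,474.0410
  Σ                  7,776.7736    59,743.3481
Price P = Σ PV = 7,776.7736.
Macaulay duration = Σ(t·PV) / P = 59,743.3481 / 7,776.7736 = 7.68228 years.

7.68 years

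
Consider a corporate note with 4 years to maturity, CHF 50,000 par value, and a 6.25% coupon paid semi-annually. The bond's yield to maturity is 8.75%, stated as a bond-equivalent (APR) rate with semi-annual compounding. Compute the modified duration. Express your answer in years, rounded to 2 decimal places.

3.43 years

Periodic yield y = 0.04375. First find Macaulay duration:
  t   CF        PV=CF/(1+0.04375)^t    t·PV
  1     1,562.50     1,497.0060     1,497.0060
  2     1,562.50     1,434.2572     2,868.5145
  3     1,562.50     1,374.1387     4,122.4160
  4     1,562.50     1,316.5400     5,266.1602
  5     1,562.50     1,261.3557     6,306.7786
  6     1,562.50     1,208.4845     7,250.9072
  7     1,562.50     1,157.8295     8,104.8064
  8    51,562.50    36,606.8246   292,854.5965
  Σ                 45,856.4362   328,271.1854
P = 45,856.4362; Macaulay duration = 328,271.1854 / 45,856.4362 = 7.15867 half-year periods = 3.57934 years.
Modified duration = D_Mac / (1 + y) = 3.57934 / 1.04375 = 3.42930 years.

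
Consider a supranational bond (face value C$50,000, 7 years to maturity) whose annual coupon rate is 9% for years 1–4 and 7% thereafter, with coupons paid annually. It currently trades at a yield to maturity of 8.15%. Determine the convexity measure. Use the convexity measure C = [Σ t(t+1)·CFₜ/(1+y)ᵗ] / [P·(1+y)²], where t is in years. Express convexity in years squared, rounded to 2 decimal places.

With y = 0.0815:
  t   CF        PV=CF/(1+0.0815)^t    t·PV        t(t+1)·PV
  1     4,500.00     4,160.8877     4,160.8877       8,321.7753
  2     4,500.00     3,847.3302     7,694.6605      23,083.9814
  3     4,500.00     3,557.4020    10,672.2059      42,688.8238
  4     4,500.00     3,289.3222    13,157.2889      65,786.4444
  5     3,500.00     2,365.5679    11,827.8397      70,967.0382
  6     3,500.00     2,187.3028    13,123.8166      91,866.7161
  7    53,500.00    30,914.9192   216,404.4343   1,731,235.4746
  Σ                 50,322.7320   277,041.1336   2,033,950.2537
P = 50,322.7320.
Convexity = Σ t(t+1)·PV / [P·(1+y)²] = 2,033,950.2537 / (50,322.7320 × 1.169642) = 34.55597.

34.56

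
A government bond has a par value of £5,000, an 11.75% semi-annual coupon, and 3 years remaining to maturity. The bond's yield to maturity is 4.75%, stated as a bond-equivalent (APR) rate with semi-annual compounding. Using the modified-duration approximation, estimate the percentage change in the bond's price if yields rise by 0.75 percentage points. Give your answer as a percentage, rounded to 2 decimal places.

-1.94%

Periodic yield y = 0.02375. Modified duration first:
  t   CF        PV=CF/(1+0.02375)^t    t·PV
  1       293.75       286.9353       286.9353
  2       293.75       280.2787       560.5573
  3       293.75       273.7765       821.3294
  4       293.75       267.4251     1,069.7005
  5       293.75       261.2211     1,306.1056
  6     5,293.75     4,598.3279    27,589.9675
  Σ                  5,967.9646    31,634.5958
P = 5,967.9646; D_Mac = 5.30073 half-year periods = 2.65037 yrs; D_mod = 2.65037/(1+0.02375) = 2.58888 yrs.
ΔP/P ≈ -D_mod · Δy = -2.58888 × (+0.0075) = -0.019417 = -1.9417%.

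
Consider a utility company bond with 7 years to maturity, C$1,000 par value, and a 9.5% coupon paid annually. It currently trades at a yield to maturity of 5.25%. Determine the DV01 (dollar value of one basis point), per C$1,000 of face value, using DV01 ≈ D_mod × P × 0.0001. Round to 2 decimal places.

C$0.66

Periodic yield y = 0.0525.
  t   CF        PV=CF/(1+0.0525)^t    t·PV
  1        95.00        90.2613        90.2613
  2        95.00        85.7589       171.5179
  3        95.00        81.4812       244.4435
  4        95.00        77.4168       309.6672
  5        95.00        73.5551       367.7757
  6        95.00        69.8861       419.3168
  7     1,095.00       765.3488     5,357.4414
  Σ                  1,243.7082     6,960.4238
P = 1,243.7082; D_Mac = 5.59651 yrs; D_mod = 5.31735 yrs.
DV01 ≈ 5.31735 × 1,243.7082 × 0.0001 = 0.661323.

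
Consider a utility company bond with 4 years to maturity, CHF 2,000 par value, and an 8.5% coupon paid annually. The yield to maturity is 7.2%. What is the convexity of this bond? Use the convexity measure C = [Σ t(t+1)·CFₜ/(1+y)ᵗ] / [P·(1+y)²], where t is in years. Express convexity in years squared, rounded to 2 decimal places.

With y = 0.072:
  t   CF        PV=CF/(1+0.072)^t    t·PV        t(t+1)·PV
  1       170.00       158.5821       158.5821         317.1642
  2       170.00       147.9311       295.8621         887.5863
  3       170.00       137.9954       413.9862       1,655.9446
  4     2,170.00     1,643.1628     6,572.6512      32,863.2559
  Σ                  2,087.6713     7,441.0815      35,723.9510
P = 2,087.6713.
Convexity = Σ t(t+1)·PV / [P·(1+y)²] = 35,723.9510 / (2,087.6713 × 1.149184) = 14.89045.

14.89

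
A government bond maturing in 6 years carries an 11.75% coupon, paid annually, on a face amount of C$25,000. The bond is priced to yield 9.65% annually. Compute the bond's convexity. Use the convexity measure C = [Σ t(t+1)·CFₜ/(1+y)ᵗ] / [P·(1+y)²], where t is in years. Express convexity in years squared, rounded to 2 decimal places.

24.92

With y = 0.0965:
  t   CF        PV=CF/(1+0.0965)^t    t·PV        t(t+1)·PV
  1     2,937.50     2,678.9786     2,678.9786       5,357.9571
  2     2,937.50     2,443.2089     4,886.4178      14,659.2535
  3     2,937.50     2,228.1887     6,684.5661      26,738.2644
  4     2,937.50     2,032.0918     8,128.3673      40,641.8367
  5     2,937.50     1,853.2529     9,266.2646      55,597.5879
  6    27,937.50    16,074.4353    96,446.6117     675,126.2817
  Σ                 27,310.1562   128,091.2061     818,121.1813
P = 27,310.1562.
Convexity = Σ t(t+1)·PV / [P·(1+y)²] = 818,121.1813 / (27,310.1562 × 1.202312) = 24.91588.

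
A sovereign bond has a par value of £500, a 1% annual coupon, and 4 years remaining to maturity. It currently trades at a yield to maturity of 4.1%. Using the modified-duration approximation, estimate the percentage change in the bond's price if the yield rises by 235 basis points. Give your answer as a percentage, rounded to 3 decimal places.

Periodic yield y = 0.041. Modified duration first:
  t   CF        PV=CF/(1+0.041)^t    t·PV
  1         5.00         4.8031         4.8031
  2         5.00         4.6139         9.2278
  3         5.00         4.4322        13.2966
  4       505.00       430.0198     1,720.0792
  Σ                    443.8690     1,747.4067
P = 443.8690; D_Mac = 3.93676 yrs; D_mod = 3.93676/(1+0.041) = 3.78171 yrs.
ΔP/P ≈ -D_mod · Δy = -3.78171 × (+0.0235) = -0.088870 = -8.8870%.

-8.887%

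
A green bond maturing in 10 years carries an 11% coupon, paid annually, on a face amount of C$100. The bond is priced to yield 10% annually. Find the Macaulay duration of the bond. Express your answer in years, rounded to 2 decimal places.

Periodic yield y = 0.1. Discount each cash flow and weight by its year:
  t   CF        PV=CF/(1+0.1)^t    t·PV
  1        11.00        10.0000        10.0000
  2        11.00         9.0909        18.1818
  3        11.00         8.2645        24.7934
  4        11.00         7.5131        30.0526
  5        11.00         6.8301        34.1507
  6        11.00         6.2092        37.2553
  7        11.00         5.6447        39.5132
  8        11.00         5.1316        41.0526
  9        11.00         4.6651        41.9857
  10      111.00        42.7953       427.9531
  Σ                    106.1446       704.9383
Price P = Σ PV = 106.1446.
Macaulay duration = Σ(t·PV) / P = 704.9383 / 106.1446 = 6.64130 years.

6.64 years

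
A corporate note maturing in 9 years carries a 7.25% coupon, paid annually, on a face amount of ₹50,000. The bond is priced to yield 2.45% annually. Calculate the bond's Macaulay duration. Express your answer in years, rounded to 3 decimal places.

Periodic yield y = 0.0245. Discount each cash flow and weight by its year:
  t   CF        PV=CF/(1+0.0245)^t    t·PV
  1     3,625.00     3,538.3114     3,538.3114
  2     3,625.00     3,453.6958     6,907.3916
  3     3,625.00     3,371.1038    10,113.3113
  4     3,625.00     3,290.4869    13,161.9474
  5     3,625.00     3,211.7978    16,058.9890
  6     3,625.00     3,134.9905    18,809.9432
  7     3,625.00     3,060.0200    21,420.1403
  8     3,625.00     2,986.8424    23,894.7393
  9    53,625.00    43,128.0320   388,152.2876
  Σ                 69,175.2806   502,057.0612
Price P = Σ PV = 69,175.2806.
Macaulay duration = Σ(t·PV) / P = 502,057.0612 / 69,175.2806 = 7.25775 years.

7.258 years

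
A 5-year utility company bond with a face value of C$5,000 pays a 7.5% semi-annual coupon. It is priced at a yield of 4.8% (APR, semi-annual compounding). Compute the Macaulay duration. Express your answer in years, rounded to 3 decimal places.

4.308 years

Periodic yield y = 0.024. Discount each cash flow and weight by its period:
  t   CF        PV=CF/(1+0.024)^t    t·PV
  1       187.50       183.1055       183.1055
  2       187.50       178.8139       357.6279
  3       187.50       174.6230       523.8689
  4       187.50       170.5303       682.1210
  5       187.50       166.5335       832.6673
  6       187.50       162.6303       975.7820
  7       187.50       158.8187     1,111.7307
  8       187.50       155.0964     1,240.7709
  9       187.50       151.4613     1,363.1516
  10    5,187.50     4,092.2159    40,922.1595
  Σ                  5,593.8287    48,192.9853
Price P = Σ PV = 5,593.8287.
Macaulay duration = Σ(t·PV) / P = 48,192.9853 / 5,593.8287 = 8.61538 half-year periods.
In years: 8.61538 / 2 = 4.30769 years.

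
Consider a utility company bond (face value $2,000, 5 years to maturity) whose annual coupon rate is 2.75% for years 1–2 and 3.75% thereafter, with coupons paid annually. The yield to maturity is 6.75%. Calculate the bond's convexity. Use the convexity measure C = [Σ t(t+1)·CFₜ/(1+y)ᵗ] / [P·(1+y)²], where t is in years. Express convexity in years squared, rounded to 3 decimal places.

24.133

With y = 0.0675:
  t   CF        PV=CF/(1+0.0675)^t    t·PV        t(t+1)·PV
  1        55.00        51.5222        51.5222         103.0445
  2        55.00        48.2644        96.5288         289.5864
  3        75.00        61.6535       184.9604         739.8418
  4        75.00        57.7550       231.0201       1,155.1004
  5     2,075.00     1,496.8514     7,484.2569      44,905.5415
  Σ                  1,716.0465     8,048.2885      47,193.1145
P = 1,716.0465.
Convexity = Σ t(t+1)·PV / [P·(1+y)²] = 47,193.1145 / (1,716.0465 × 1.139556) = 24.13314.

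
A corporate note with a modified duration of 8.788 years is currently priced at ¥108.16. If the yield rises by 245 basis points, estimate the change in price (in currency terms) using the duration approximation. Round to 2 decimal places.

-¥23.29

Duration approximation: ΔP/P ≈ -D_mod · Δy = -8.788 × (+0.0245) = -0.215306.
ΔP ≈ 108.16 × (-0.215306) = -23.28749696.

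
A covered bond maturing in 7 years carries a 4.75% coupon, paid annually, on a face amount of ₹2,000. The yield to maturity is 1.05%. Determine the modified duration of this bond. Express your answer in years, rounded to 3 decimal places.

Periodic yield y = 0.0105. First find Macaulay duration:
  t   CF        PV=CF/(1+0.0105)^t    t·PV
  1        95.00        94.0129        94.0129
  2        95.00        93.0360       186.0720
  3        95.00        92.0693       276.2078
  4        95.00        91.1126       364.4503
  5        95.00        90.1658       450.8292
  6        95.00        89.2289       535.3736
  7     2,095.00     1,947.2863    13,631.0039
  Σ                  2,496.9117    15,537.9496
P = 2,496.9117; Macaulay duration = 15,537.9496 / 2,496.9117 = 6.22287 years.
Modified duration = D_Mac / (1 + y) = 6.22287 / 1.0105 = 6.15821 years.

6.158 years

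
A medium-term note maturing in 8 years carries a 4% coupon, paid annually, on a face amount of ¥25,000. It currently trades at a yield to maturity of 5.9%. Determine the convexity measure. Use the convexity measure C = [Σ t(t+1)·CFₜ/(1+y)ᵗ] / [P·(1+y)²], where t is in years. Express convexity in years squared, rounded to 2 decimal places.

52.86

With y = 0.059:
  t   CF        PV=CF/(1+0.059)^t    t·PV        t(t+1)·PV
  1     1,000.00       944.2871       944.2871       1,888.5741
  2     1,000.00       891.6781     1,783.3561       5,350.0683
  3     1,000.00       842.0001     2,526.0002      10,104.0007
  4     1,000.00       795.0898     3,180.3590      15,901.7952
  5     1,000.00       750.7930     3,753.9649      22,523.7892
  6     1,000.00       708.9641     4,253.7846      29,776.4919
  7     1,000.00       669.4656     4,686.2593      37,490.0747
  8    26,000.00    16,436.3608   131,490.8867   1,183,417.9805
  Σ                 22,038.6385   152,618.8979   1,306,452.7746
P = 22,038.6385.
Convexity = Σ t(t+1)·PV / [P·(1+y)²] = 1,306,452.7746 / (22,038.6385 × 1.121481) = 52.85877.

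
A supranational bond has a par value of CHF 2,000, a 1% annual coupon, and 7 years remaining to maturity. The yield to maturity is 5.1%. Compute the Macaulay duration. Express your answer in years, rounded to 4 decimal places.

6.7585 years

Periodic yield y = 0.051. Discount each cash flow and weight by its year:
  t   CF        PV=CF/(1+0.051)^t    t·PV
  1        20.00        19.0295        19.0295
  2        20.00        18.1061        36.2122
  3        20.00        17.2275        51.6825
  4        20.00        16.3915        65.5661
  5        20.00        15.5961        77.9806
  6        20.00        14.8393        89.0359
  7     2,020.00     1,426.0421     9,982.2949
  Σ                  1,527.2321    10,321.8015
Price P = Σ PV = 1,527.2321.
Macaulay duration = Σ(t·PV) / P = 10,321.8015 / 1,527.2321 = 6.75850 years.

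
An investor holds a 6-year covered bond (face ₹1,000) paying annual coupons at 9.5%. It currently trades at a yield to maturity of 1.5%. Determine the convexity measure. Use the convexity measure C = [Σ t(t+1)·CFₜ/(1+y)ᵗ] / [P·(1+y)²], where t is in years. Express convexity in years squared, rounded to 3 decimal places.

32.222

With y = 0.015:
  t   CF        PV=CF/(1+0.015)^t    t·PV        t(t+1)·PV
  1        95.00        93.5961        93.5961         187.1921
  2        95.00        92.2129       184.4257         553.2772
  3        95.00        90.8501       272.5503       1,090.2014
  4        95.00        89.5075       358.0300       1,790.1500
  5        95.00        88.1847       440.9237       2,645.5419
  6     1,095.00     1,001.4237     6,008.5422      42,059.7954
  Σ                  1,455.7750     7,358.0680      48,326.1581
P = 1,455.7750.
Convexity = Σ t(t+1)·PV / [P·(1+y)²] = 48,326.1581 / (1,455.7750 × 1.030225) = 32.22226.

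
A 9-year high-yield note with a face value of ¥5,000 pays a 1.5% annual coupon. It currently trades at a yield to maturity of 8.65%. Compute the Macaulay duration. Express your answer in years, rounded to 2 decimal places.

Periodic yield y = 0.0865. Discount each cash flow and weight by its year:
  t   CF        PV=CF/(1+0.0865)^t    t·PV
  1        75.00        69.0290        69.0290
  2        75.00        63.5334       127.0667
  3        75.00        58.4752       175.4257
  4        75.00        53.8198       215.2793
  5        75.00        49.5351       247.6753
  6        75.00        45.5914       273.5484
  7        75.00        41.9617       293.7320
  8        75.00        38.6210       308.9679
  9     5,075.00     2,405.2957    21,647.6611
  Σ                  2,825.8622    23,358.3854
Price P = Σ PV = 2,825.8622.
Macaulay duration = Σ(t·PV) / P = 23,358.3854 / 2,825.8622 = 8.26593 years.

8.27 years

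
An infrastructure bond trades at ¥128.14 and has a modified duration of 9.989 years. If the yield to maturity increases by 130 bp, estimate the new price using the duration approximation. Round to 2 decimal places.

Duration approximation: ΔP/P ≈ -D_mod · Δy = -9.989 × (+0.013) = -0.129857.
New price ≈ 128.14 × (1 - 0.129857) = 111.50012402.

¥111.50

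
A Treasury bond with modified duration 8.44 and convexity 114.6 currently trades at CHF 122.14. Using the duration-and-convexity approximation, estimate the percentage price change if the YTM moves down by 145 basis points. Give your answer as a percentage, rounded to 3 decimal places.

+13.443%

Duration effect: -D_mod·Δy = -8.44 × (-0.0145) = +0.122380
Convexity effect: ½·C·(Δy)² = 0.5 × 114.6 × (-0.0145)² = +0.012047325
ΔP/P ≈ +0.122380 + 0.012047325 = +0.134427325
= +13.4427325%.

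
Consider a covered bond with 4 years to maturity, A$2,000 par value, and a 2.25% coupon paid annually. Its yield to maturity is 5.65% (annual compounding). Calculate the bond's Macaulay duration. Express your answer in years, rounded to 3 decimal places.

Periodic yield y = 0.0565. Discount each cash flow and weight by its year:
  t   CF        PV=CF/(1+0.0565)^t    t·PV
  1        45.00        42.5935        42.5935
  2        45.00        40.3156        80.6313
  3        45.00        38.1596       114.4789
  4     2,045.00     1,641.4033     6,565.6133
  Σ                  1,762.4720     6,803.3169
Price P = Σ PV = 1,762.4720.
Macaulay duration = Σ(t·PV) / P = 6,803.3169 / 1,762.4720 = 3.86010 years.

3.860 years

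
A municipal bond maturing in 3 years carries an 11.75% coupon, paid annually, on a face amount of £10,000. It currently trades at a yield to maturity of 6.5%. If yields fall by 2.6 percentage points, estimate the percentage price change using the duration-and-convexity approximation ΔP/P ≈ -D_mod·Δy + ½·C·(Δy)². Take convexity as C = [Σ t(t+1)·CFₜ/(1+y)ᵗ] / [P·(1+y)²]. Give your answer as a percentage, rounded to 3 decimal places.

With y = 0.065:
  t   CF        PV=CF/(1+0.065)^t    t·PV        t(t+1)·PV
  1     1,175.00     1,103.2864     1,103.2864       2,206.5728
  2     1,175.00     1,035.9497     2,071.8993       6,215.6979
  3    11,175.00     9,251.2136    27,753.6408     111,014.5632
  Σ                 11,390.4496    30,928.8265     119,436.8339
P = 11,390.4496; D_Mac = 2.71533 yrs; D_mod = 2.54961 yrs; C = 9.24481.
Duration effect: -2.54961 × (-0.026) = +0.066290
Convexity effect: 0.5 × 9.24481 × (-0.026)² = +0.0031247
ΔP/P ≈ +0.066290 + 0.0031247 = +0.069414 = +6.9414%.

+6.941%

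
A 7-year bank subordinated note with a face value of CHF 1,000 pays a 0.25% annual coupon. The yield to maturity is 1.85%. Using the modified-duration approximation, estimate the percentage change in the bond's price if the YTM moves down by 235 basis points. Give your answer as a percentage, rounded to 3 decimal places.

Periodic yield y = 0.0185. Modified duration first:
  t   CF        PV=CF/(1+0.0185)^t    t·PV
  1         2.50         2.4546         2.4546
  2         2.50         2.4100         4.8200
  3         2.50         2.3662         7.0987
  4         2.50         2.3232         9.2930
  5         2.50         2.2811        11.4053
  6         2.50         2.2396        13.4377
  7     1,002.50       881.7737     6,172.4160
  Σ                    895.8485     6,220.9252
P = 895.8485; D_Mac = 6.94417 yrs; D_mod = 6.94417/(1+0.0185) = 6.81804 yrs.
ΔP/P ≈ -D_mod · Δy = -6.81804 × (-0.0235) = +0.160224 = +16.0224%.

+16.022%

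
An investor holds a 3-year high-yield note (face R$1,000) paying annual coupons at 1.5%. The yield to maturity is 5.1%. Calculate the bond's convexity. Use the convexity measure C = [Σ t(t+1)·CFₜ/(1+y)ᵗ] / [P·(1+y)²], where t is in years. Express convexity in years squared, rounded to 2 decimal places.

With y = 0.051:
  t   CF        PV=CF/(1+0.051)^t    t·PV        t(t+1)·PV
  1        15.00        14.2721        14.2721          28.5442
  2        15.00        13.5796        27.1591          81.4774
  3     1,015.00       874.2948     2,622.8844      10,491.5376
  Σ                    902.1465     2,664.3156      10,601.5592
P = 902.1465.
Convexity = Σ t(t+1)·PV / [P·(1+y)²] = 10,601.5592 / (902.1465 × 1.104601) = 10.63867.

10.64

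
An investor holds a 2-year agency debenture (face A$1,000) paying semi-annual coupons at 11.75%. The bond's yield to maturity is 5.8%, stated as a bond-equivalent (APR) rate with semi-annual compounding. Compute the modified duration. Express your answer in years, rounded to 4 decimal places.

1.7966 years

Periodic yield y = 0.029. First find Macaulay duration:
  t   CF        PV=CF/(1+0.029)^t    t·PV
  1        58.75        57.0943        57.0943
  2        58.75        55.4852       110.9704
  3        58.75        53.9215       161.7644
  4     1,058.75       944.3477     3,777.3908
  Σ                  1,110.8486     4,107.2199
P = 1,110.8486; Macaulay duration = 4,107.2199 / 1,110.8486 = 3.69737 half-year periods = 1.84869 years.
Modified duration = D_Mac / (1 + y) = 1.84869 / 1.029 = 1.79658 years.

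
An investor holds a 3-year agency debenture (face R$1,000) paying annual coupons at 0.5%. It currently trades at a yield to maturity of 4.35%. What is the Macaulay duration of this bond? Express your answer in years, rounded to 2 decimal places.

2.98 years

Periodic yield y = 0.0435. Discount each cash flow and weight by its year:
  t   CF        PV=CF/(1+0.0435)^t    t·PV
  1         5.00         4.7916         4.7916
  2         5.00         4.5918         9.1836
  3     1,005.00       884.4814     2,653.4442
  Σ                    893.8648     2,667.4194
Price P = Σ PV = 893.8648.
Macaulay duration = Σ(t·PV) / P = 2,667.4194 / 893.8648 = 2.98414 years.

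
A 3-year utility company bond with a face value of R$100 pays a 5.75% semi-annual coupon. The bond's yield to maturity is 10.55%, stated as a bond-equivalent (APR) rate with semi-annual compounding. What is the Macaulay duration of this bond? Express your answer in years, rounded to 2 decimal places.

2.78 years

Periodic yield y = 0.05275. Discount each cash flow and weight by its period:
  t   CF        PV=CF/(1+0.05275)^t    t·PV
  1        2.875         2.7309         2.7309
  2        2.875         2.5941         5.1882
  3        2.875         2.4641         7.3924
  4        2.875         2.3407         9.3626
  5        2.875         2.2234        11.1168
  6      102.875        75.5716       453.4293
  Σ                     87.9247       489.2203
Price P = Σ PV = 87.9247.
Macaulay duration = Σ(t·PV) / P = 489.2203 / 87.9247 = 5.56408 half-year periods.
In years: 5.56408 / 2 = 2.78204 years.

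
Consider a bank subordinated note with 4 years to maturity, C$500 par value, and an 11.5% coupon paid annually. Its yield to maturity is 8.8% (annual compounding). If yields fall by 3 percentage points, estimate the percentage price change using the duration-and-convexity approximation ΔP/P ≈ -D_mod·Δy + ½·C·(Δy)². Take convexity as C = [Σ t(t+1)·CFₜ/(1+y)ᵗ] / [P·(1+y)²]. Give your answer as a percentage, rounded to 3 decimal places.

+10.128%

With y = 0.088:
  t   CF        PV=CF/(1+0.088)^t    t·PV        t(t+1)·PV
  1        57.50        52.8493        52.8493         105.6985
  2        57.50        48.5747        97.1494         291.4482
  3        57.50        44.6459       133.9376         535.7503
  4       557.50       397.8591     1,591.4364       7,957.1819
  Σ                    543.9289     1,875.3726       8,890.0789
P = 543.9289; D_Mac = 3.44783 yrs; D_mod = 3.16896 yrs; C = 13.80720.
Duration effect: -3.16896 × (-0.03) = +0.095069
Convexity effect: 0.5 × 13.80720 × (-0.03)² = +0.0062132
ΔP/P ≈ +0.095069 + 0.0062132 = +0.101282 = +10.1282%.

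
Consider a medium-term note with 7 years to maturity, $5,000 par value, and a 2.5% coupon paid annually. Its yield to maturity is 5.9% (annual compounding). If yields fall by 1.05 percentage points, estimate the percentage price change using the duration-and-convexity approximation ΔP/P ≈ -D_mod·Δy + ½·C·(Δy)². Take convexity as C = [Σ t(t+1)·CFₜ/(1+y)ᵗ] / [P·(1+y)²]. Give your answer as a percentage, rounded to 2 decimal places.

With y = 0.059:
  t   CF        PV=CF/(1+0.059)^t    t·PV        t(t+1)·PV
  1       125.00       118.0359       118.0359         236.0718
  2       125.00       111.4598       222.9195         668.7585
  3       125.00       105.2500       315.7500       1,263.0001
  4       125.00        99.3862       397.5449       1,987.7244
  5       125.00        93.8491       469.2456       2,815.4737
  6       125.00        88.6205       531.7231       3,722.0615
  7     5,125.00     3,431.0113    24,017.0791     192,136.6331
  Σ                  4,047.6128    26,072.2981     202,829.7230
P = 4,047.6128; D_Mac = 6.44140 yrs; D_mod = 6.08253 yrs; C = 44.68283.
Duration effect: -6.08253 × (-0.0105) = +0.063867
Convexity effect: 0.5 × 44.68283 × (-0.0105)² = +0.0024631
ΔP/P ≈ +0.063867 + 0.0024631 = +0.066330 = +6.6330%.

+6.63%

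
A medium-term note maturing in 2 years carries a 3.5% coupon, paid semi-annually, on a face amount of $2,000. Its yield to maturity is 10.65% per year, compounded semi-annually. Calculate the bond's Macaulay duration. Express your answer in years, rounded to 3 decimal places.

Periodic yield y = 0.05325. Discount each cash flow and weight by its period:
  t   CF        PV=CF/(1+0.05325)^t    t·PV
  1        35.00        33.2305        33.2305
  2        35.00        31.5504        63.1008
  3        35.00        29.9553        89.8659
  4     2,035.00     1,653.6308     6,614.5230
  Σ                  1,748.3670     6,800.7202
Price P = Σ PV = 1,748.3670.
Macaulay duration = Σ(t·PV) / P = 6,800.7202 / 1,748.3670 = 3.88976 half-year periods.
In years: 3.88976 / 2 = 1.94488 years.

1.945 years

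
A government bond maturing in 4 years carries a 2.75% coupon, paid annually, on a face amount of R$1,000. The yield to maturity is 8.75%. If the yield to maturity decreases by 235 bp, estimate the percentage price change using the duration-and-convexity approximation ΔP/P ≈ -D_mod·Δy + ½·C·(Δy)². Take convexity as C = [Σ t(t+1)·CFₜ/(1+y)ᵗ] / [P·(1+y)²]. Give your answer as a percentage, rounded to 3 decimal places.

With y = 0.0875:
  t   CF        PV=CF/(1+0.0875)^t    t·PV        t(t+1)·PV
  1        27.50        25.2874        25.2874          50.5747
  2        27.50        23.2527        46.5055         139.5164
  3        27.50        21.3818        64.1455         256.5820
  4     1,027.50       734.6234     2,938.4937      14,692.4683
  Σ                    804.5453     3,074.4320      15,139.1415
P = 804.5453; D_Mac = 3.82133 yrs; D_mod = 3.51387 yrs; C = 15.91081.
Duration effect: -3.51387 × (-0.0235) = +0.082576
Convexity effect: 0.5 × 15.91081 × (-0.0235)² = +0.0043934
ΔP/P ≈ +0.082576 + 0.0043934 = +0.086969 = +8.6969%.

+8.697%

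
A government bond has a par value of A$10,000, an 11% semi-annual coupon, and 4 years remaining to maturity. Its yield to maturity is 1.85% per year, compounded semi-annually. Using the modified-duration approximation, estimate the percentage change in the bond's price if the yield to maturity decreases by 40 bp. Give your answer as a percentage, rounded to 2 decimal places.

+1.37%

Periodic yield y = 0.00925. Modified duration first:
  t   CF        PV=CF/(1+0.00925)^t    t·PV
  1       550.00       544.9591       544.9591
  2       550.00       539.9645     1,079.9289
  3       550.00       535.0156     1,605.0467
  4       550.00       530.1120     2,120.4481
  5       550.00       525.2534     2,626.2672
  6       550.00       520.4394     3,122.6362
  7       550.00       515.6694     3,609.6860
  8    10,550.00     9,800.8196    78,406.5567
  Σ                 13,512.2330    93,115.5289
P = 13,512.2330; D_Mac = 6.89120 half-year periods = 3.44560 yrs; D_mod = 3.44560/(1+0.00925) = 3.41402 yrs.
ΔP/P ≈ -D_mod · Δy = -3.41402 × (-0.004) = +0.013656 = +1.3656%.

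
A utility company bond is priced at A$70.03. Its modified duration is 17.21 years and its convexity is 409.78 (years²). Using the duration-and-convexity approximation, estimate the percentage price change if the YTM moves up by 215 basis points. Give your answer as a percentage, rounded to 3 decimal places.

-27.530%

Duration effect: -D_mod·Δy = -17.21 × (+0.0215) = -0.370015
Convexity effect: ½·C·(Δy)² = 0.5 × 409.78 × (0.0215)² = +0.0947104025
ΔP/P ≈ -0.370015 + 0.0947104025 = -0.2753045975
= -27.53045975%.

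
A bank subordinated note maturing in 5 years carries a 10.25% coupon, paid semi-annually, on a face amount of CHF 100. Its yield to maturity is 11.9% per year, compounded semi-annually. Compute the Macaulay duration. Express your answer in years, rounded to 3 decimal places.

Periodic yield y = 0.0595. Discount each cash flow and weight by its period:
  t   CF        PV=CF/(1+0.0595)^t    t·PV
  1        5.125         4.8372         4.8372
  2        5.125         4.5655         9.1311
  3        5.125         4.3091        12.9274
  4        5.125         4.0671        16.2686
  5        5.125         3.8387        19.1937
  6        5.125         3.6232        21.7390
  7        5.125         3.4197        23.9379
  8        5.125         3.2276        25.8212
  9        5.125         3.0464        27.4175
  10     105.125        58.9789       589.7886
  Σ                     93.9135       751.0622
Price P = Σ PV = 93.9135.
Macaulay duration = Σ(t·PV) / P = 751.0622 / 93.9135 = 7.99738 half-year periods.
In years: 7.99738 / 2 = 3.99869 years.

3.999 years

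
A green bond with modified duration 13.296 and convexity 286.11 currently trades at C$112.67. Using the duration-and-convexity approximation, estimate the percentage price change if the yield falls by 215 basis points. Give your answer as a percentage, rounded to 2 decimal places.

+35.20%

Duration effect: -D_mod·Δy = -13.296 × (-0.0215) = +0.285864
Convexity effect: ½·C·(Δy)² = 0.5 × 286.11 × (-0.0215)² = +0.06612717375
ΔP/P ≈ +0.285864 + 0.06612717375 = +0.35199117375
= +35.199117375%.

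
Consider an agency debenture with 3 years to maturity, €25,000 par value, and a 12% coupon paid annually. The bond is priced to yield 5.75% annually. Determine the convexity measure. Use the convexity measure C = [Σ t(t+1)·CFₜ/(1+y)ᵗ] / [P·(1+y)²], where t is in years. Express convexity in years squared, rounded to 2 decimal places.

9.37

With y = 0.0575:
  t   CF        PV=CF/(1+0.0575)^t    t·PV        t(t+1)·PV
  1     3,000.00     2,836.8794     2,836.8794       5,673.7589
  2     3,000.00     2,682.6283     5,365.2566      16,095.7698
  3    28,000.00    23,676.4673    71,029.4019     284,117.6077
  Σ                 29,195.9750    79,231.5380     305,887.1364
P = 29,195.9750.
Convexity = Σ t(t+1)·PV / [P·(1+y)²] = 305,887.1364 / (29,195.9750 × 1.118306) = 9.36866.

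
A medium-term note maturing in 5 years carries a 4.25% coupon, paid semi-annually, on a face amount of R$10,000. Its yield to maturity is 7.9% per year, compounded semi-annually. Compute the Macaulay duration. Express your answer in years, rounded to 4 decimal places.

4.5111 years

Periodic yield y = 0.0395. Discount each cash flow and weight by its period:
  t   CF        PV=CF/(1+0.0395)^t    t·PV
  1       212.50       204.4252       204.4252
  2       212.50       196.6572       393.3145
  3       212.50       189.1845       567.5534
  4       212.50       181.9956       727.9825
  5       212.50       175.0800       875.3999
  6       212.50       168.4271     1,010.5626
  7       212.50       162.0270     1,134.1892
  8       212.50       155.8702     1,246.9613
  9       212.50       149.9472     1,349.5252
  10   10,212.50     6,932.4562    69,324.5618
  Σ                  8,516.0702    76,834.4755
Price P = Σ PV = 8,516.0702.
Macaulay duration = Σ(t·PV) / P = 76,834.4755 / 8,516.0702 = 9.02229 half-year periods.
In years: 9.02229 / 2 = 4.51115 years.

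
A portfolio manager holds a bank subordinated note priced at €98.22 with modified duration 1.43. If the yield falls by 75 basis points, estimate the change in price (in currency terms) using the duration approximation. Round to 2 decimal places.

+€1.05

Duration approximation: ΔP/P ≈ -D_mod · Δy = -1.43 × (-0.0075) = +0.010725.
ΔP ≈ 98.22 × (+0.010725) = +1.0534095.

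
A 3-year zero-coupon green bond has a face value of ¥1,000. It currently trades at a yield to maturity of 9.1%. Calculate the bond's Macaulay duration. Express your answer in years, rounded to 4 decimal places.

A zero-coupon bond has a single cash flow at maturity, so its Macaulay duration equals its maturity: 3 years.

3.0000 years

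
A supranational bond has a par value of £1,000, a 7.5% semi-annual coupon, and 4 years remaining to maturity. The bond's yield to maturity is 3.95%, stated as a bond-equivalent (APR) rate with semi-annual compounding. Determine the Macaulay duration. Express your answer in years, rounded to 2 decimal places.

3.56 years

Periodic yield y = 0.01975. Discount each cash flow and weight by its period:
  t   CF        PV=CF/(1+0.01975)^t    t·PV
  1        37.50        36.7737        36.7737
  2        37.50        36.0615        72.1230
  3        37.50        35.3631       106.0893
  4        37.50        34.6782       138.7128
  5        37.50        34.0066       170.0328
  6        37.50        33.3479       200.0876
  7        37.50        32.7021       228.9145
  8     1,037.50       887.2344     7,097.8756
  Σ                  1,130.1675     8,050.6092
Price P = Σ PV = 1,130.1675.
Macaulay duration = Σ(t·PV) / P = 8,050.6092 / 1,130.1675 = 7.12338 half-year periods.
In years: 7.12338 / 2 = 3.56169 years.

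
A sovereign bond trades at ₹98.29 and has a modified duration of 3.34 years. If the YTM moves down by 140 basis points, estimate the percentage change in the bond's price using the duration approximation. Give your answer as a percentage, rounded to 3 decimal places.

Duration approximation: ΔP/P ≈ -D_mod · Δy = -3.34 × (-0.014) = +0.046760.
As a percentage: +4.6760%.

+4.676%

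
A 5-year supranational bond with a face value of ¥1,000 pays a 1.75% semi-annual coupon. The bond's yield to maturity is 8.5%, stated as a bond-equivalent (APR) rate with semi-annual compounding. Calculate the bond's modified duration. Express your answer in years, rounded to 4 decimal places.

4.5730 years

Periodic yield y = 0.0425. First find Macaulay duration:
  t   CF        PV=CF/(1+0.0425)^t    t·PV
  1         8.75         8.3933         8.3933
  2         8.75         8.0511        16.1022
  3         8.75         7.7229        23.1687
  4         8.75         7.4080        29.6322
  5         8.75         7.1060        35.5302
  6         8.75         6.8163        40.8981
  7         8.75         6.5385        45.7692
  8         8.75         6.2719        50.1752
  9         8.75         6.0162        54.1460
  10    1,008.75       665.3083     6,653.0825
  Σ                    729.6326     6,956.8976
P = 729.6326; Macaulay duration = 6,956.8976 / 729.6326 = 9.53480 half-year periods = 4.76740 years.
Modified duration = D_Mac / (1 + y) = 4.76740 / 1.0425 = 4.57304 years.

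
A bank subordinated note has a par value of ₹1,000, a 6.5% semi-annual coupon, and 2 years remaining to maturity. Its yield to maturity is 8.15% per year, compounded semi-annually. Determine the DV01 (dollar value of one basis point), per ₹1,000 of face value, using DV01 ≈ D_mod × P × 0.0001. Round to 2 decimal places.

₹0.18

Periodic yield y = 0.04075.
  t   CF        PV=CF/(1+0.04075)^t    t·PV
  1        32.50        31.2275        31.2275
  2        32.50        30.0048        60.0096
  3        32.50        28.8300        86.4899
  4     1,032.50       880.0440     3,520.1760
  Σ                    970.1062     3,697.9029
P = 970.1062; D_Mac = 3.81185 half-year periods = 1.90593 yrs; D_mod = 1.83130 yrs.
DV01 ≈ 1.83130 × 970.1062 × 0.0001 = 0.177656.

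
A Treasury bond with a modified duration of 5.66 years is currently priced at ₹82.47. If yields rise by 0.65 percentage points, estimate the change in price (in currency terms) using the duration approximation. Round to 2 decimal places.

Duration approximation: ΔP/P ≈ -D_mod · Δy = -5.66 × (+0.0065) = -0.036790.
ΔP ≈ 82.47 × (-0.036790) = -3.0340713.

-₹3.03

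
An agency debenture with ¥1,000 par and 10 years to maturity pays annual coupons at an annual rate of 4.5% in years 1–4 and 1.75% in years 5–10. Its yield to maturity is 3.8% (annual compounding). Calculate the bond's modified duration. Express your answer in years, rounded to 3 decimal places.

8.140 years

Periodic yield y = 0.038. First find Macaulay duration:
  t   CF        PV=CF/(1+0.038)^t    t·PV
  1        45.00        43.3526        43.3526
  2        45.00        41.7655        83.5310
  3        45.00        40.2365       120.7096
  4        45.00        38.7635       155.0540
  5        17.50        14.5228        72.6142
  6        17.50        13.9912        83.9470
  7        17.50        13.4790        94.3528
  8        17.50        12.9855       103.8841
  9        17.50        12.5101       112.5912
  10    1,017.50       700.7464     7,007.4641
  Σ                    932.3532     7,877.5006
P = 932.3532; Macaulay duration = 7,877.5006 / 932.3532 = 8.44905 years.
Modified duration = D_Mac / (1 + y) = 8.44905 / 1.038 = 8.13974 years.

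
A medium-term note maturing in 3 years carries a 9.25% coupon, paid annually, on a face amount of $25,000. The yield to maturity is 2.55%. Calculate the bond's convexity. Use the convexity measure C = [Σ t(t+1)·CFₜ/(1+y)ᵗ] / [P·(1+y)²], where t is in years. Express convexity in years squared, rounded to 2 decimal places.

With y = 0.0255:
  t   CF        PV=CF/(1+0.0255)^t    t·PV        t(t+1)·PV
  1     2,312.50     2,254.9976     2,254.9976       4,509.9951
  2     2,312.50     2,198.9250     4,397.8500      13,193.5499
  3    27,312.50    25,325.2919    75,975.8758     303,903.5031
  Σ                 29,779.2145    82,628.7233     321,607.0481
P = 29,779.2145.
Convexity = Σ t(t+1)·PV / [P·(1+y)²] = 321,607.0481 / (29,779.2145 × 1.051650) = 10.26930.

10.27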